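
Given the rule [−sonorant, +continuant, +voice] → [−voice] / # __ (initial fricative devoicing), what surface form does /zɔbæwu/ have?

Only the initial segment /z/ is both word-initial and matches the structural description. It is a voiced alveolar fricative, so [−sonorant, +continuant, +voice] holds; changing it to [−voice] with all other features held fixed yields /s/ (voiceless alveolar fricative). No other segment meets both the structural description and the environment, so the output is [sɔbæwu].

[sɔbæwu]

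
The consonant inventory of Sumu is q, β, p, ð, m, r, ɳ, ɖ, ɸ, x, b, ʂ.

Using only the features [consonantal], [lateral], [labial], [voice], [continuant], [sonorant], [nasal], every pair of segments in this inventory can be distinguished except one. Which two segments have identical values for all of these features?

Both /ʂ/ and /x/ are [+consonantal], [−lateral], [−labial], [−voice], [+continuant], [−sonorant], [−nasal]. Since the list omits [strident], [coronal] and [dorsal] — which do distinguish the voiceless retroflex fricative from the voiceless velar fricative — this pair collapses; all other pairs remain distinct.

ʂ, x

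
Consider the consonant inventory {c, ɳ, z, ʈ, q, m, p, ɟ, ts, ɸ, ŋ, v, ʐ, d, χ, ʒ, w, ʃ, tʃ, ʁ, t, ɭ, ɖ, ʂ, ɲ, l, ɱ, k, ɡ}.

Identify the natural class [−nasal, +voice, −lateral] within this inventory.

z, ɟ, v, ʐ, d, ʒ, w, ʁ, ɖ, ɡ

Eliminate segments failing any feature: /c, ʈ, q, p, ts, ɸ, χ, ʃ, tʃ, t, ʂ, k/ are [−voice]; /ɳ, m, ŋ, ɲ, ɱ/ are [+nasal]; /ɭ, l/ are [+lateral]. The remaining /z, ɟ, v, ʐ, d, ʒ, w, ʁ, ɖ, ɡ/ satisfy [−nasal], [+voice], [−lateral].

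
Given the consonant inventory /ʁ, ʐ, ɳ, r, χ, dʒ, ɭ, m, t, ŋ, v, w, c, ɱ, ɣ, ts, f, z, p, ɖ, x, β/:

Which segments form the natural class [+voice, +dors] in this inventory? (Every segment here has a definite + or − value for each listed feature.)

Among the inventory, the [+voice] segments are /ʁ, ʐ, ɳ, r, dʒ, ɭ, m, ŋ, v, w, ɱ, ɣ, z, ɖ, β/.
Of those, [+dorsal] leaves /ʁ, ŋ, w, ɣ/.

ʁ, ŋ, w, ɣ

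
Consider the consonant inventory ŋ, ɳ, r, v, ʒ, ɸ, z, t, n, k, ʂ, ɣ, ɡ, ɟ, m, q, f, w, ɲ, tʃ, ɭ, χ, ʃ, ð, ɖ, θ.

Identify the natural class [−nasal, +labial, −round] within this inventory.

v, ɸ, f

Among the inventory, the [−nasal] segments are /r, v, ʒ, ɸ, z, t, k, ʂ, ɣ, ɡ, ɟ, q, f, w, tʃ, ɭ, χ, ʃ, ð, ɖ, θ/.
Among these, [+labial] gives /v, ɸ, f, w/.
Within that set, [−round] leaves /v, ɸ, f/.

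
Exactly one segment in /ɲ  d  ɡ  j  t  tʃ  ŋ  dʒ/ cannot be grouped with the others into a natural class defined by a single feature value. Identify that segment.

j

/ŋ, ɡ, t, tʃ, dʒ, ɲ, d/ are all [−continuant], but /j/ (palatal glide) is [+continuant]. No other single segment can be removed to leave a set sharing one feature value that the removed segment lacks, so /j/ is the odd one out.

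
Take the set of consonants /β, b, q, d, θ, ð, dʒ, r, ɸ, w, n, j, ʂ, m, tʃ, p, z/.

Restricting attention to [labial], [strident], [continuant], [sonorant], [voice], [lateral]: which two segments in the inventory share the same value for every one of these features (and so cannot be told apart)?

Both /j/ and /r/ are [−labial], [−strident], [+continuant], [+sonorant], [+voice], [−lateral]. Since the list omits [dorsal] — which does distinguish the palatal glide from the alveolar trill — this pair collapses; all other pairs remain distinct.

j, r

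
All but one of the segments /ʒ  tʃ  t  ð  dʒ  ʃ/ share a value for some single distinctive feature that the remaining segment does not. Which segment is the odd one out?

[distributed] groups all but one: /ʒ, ð, tʃ, dʒ, ʃ/ share [+distributed] while /t/ (voiceless alveolar stop) alone is [−distributed]. Removing any other segment would not leave a single-feature class that excludes it.

t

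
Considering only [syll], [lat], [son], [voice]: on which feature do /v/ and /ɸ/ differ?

/v/ is the voiced labiodental fricative and /ɸ/ is the voiceless bilabial fricative. Both are [-syllabic], [-lateral], [-sonorant]. /v/ is [+voice] while /ɸ/ is [-voice], so the distinguishing feature is [voice].

[voice]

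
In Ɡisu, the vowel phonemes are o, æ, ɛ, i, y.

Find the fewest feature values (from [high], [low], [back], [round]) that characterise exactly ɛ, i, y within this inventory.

/ɛ, i, y/ are all [-low], [-back], and no other segment in the inventory matches both values. Dropping any one of them over-generates: [-back] alone would also admit /æ/; [-low] alone would also admit /o/. No other single listed feature picks out exactly this set either, so fewer than two features will not do.

[-low, -back]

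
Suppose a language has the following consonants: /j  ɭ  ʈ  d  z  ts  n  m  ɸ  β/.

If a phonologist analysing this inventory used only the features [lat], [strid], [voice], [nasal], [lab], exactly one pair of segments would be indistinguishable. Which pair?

/d/ (voiced alveolar stop) and /j/ (palatal glide) are both [−lateral], [−strident], [+voice], [−nasal], [−labial], so none of the listed features separates them. (They do differ in [sonorant], [continuant] and [dorsal], which are not among the given features.) Every other pair in the inventory differs on at least one listed feature.

d, j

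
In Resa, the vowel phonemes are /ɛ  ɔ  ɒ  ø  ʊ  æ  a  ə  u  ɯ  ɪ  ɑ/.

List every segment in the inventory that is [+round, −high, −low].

Among the inventory, the [+round] segments are /ɔ, ɒ, ø, ʊ, u/.
Of those, [−high] gives /ɔ, ɒ, ø/.
Of those, [−low] leaves /ɔ, ø/.

ɔ, ø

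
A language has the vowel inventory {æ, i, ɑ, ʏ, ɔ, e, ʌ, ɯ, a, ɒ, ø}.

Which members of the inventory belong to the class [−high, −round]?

æ, ɑ, e, ʌ, a

The [−high] segments are /æ, ɑ, ɔ, e, ʌ, a, ɒ, ø/.
Within that set, [−round] leaves /æ, ɑ, e, ʌ, a/.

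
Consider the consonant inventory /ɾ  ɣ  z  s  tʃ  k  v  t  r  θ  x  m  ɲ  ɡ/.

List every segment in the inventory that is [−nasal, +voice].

ɾ, ɣ, z, v, r, ɡ

First, the [−nasal] segments are /ɾ, ɣ, z, s, tʃ, k, v, t, r, θ, x, ɡ/.
Then [+voice] leaves /ɾ, ɣ, z, v, r, ɡ/.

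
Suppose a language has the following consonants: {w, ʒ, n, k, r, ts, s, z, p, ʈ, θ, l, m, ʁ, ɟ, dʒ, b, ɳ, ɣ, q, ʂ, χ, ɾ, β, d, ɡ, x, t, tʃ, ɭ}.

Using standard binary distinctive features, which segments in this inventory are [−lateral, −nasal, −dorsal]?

ʒ, r, ts, s, z, p, ʈ, θ, dʒ, b, ʂ, ɾ, β, d, t, tʃ

Among the inventory, the [−lateral] segments are /w, ʒ, n, k, r, ts, s, z, p, ʈ, θ, m, ʁ, ɟ, dʒ, b, ɳ, ɣ, q, ʂ, χ, ɾ, β, d, ɡ, x, t, tʃ/.
Within that set, [−nasal] gives /w, ʒ, k, r, ts, s, z, p, ʈ, θ, ʁ, ɟ, dʒ, b, ɣ, q, ʂ, χ, ɾ, β, d, ɡ, x, t, tʃ/.
Within that set, [−dorsal] leaves /ʒ, r, ts, s, z, p, ʈ, θ, dʒ, b, ʂ, ɾ, β, d, t, tʃ/.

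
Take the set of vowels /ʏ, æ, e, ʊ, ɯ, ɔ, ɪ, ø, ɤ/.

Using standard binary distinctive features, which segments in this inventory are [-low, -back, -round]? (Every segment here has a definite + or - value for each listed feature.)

e, ɪ

Checking each segment against [-low], [-back], [-round]: /e/ (mid front unrounded tense vowel), /ɪ/ (high front unrounded lax vowel) satisfy every feature; every other segment in the inventory fails at least one.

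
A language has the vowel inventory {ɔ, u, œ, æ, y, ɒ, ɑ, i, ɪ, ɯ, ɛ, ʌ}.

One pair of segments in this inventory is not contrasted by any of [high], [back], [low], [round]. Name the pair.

i, ɪ

Both /i/ and /ɪ/ are [+high], [-back], [-low], [-round]. Since the list omits [tense] — which does distinguish the high front unrounded tense vowel from the high front unrounded lax vowel — this pair collapses; all other pairs remain distinct.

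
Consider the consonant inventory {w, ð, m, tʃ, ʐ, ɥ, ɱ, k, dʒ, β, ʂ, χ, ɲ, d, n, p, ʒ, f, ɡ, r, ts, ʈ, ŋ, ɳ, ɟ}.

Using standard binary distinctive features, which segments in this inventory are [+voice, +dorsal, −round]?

Eliminate segments failing any feature: /w, ɥ/ are [+round]; /ð, m, ʐ, ɱ, dʒ, β, d, n, ʒ, r, ɳ/ are [−dorsal]; /tʃ, k, ʂ, χ, p, f, ts, ʈ/ are [−voice]. The remaining /ɲ, ɡ, ŋ, ɟ/ satisfy [+voice], [+dorsal], [−round].

ɲ, ɡ, ŋ, ɟ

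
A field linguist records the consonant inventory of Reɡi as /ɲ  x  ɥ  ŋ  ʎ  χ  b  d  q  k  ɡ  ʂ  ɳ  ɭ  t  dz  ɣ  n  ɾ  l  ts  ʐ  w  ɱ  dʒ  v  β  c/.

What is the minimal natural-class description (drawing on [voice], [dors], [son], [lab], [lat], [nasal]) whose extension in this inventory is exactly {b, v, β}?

[−son, +lab]

The class [−sonorant], [+labial] has exactly /b, v, β/ as its extension in this inventory. No smaller conjunction from the listed features achieves this: [+labial] alone would also admit /ɥ, w, ɱ/; [−sonorant] alone would also admit /x, χ, d, q, …/; and checking the remaining single features turns up none with this extension.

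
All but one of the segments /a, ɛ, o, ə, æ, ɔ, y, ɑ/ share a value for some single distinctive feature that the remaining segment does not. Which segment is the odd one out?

y

/a, ɔ, ɑ, æ, o, ɛ, ə/ are all [-high], but /y/ (high front rounded tense vowel) is [+high]. No other single segment can be removed to leave a set sharing one feature value that the removed segment lacks, so /y/ is the odd one out.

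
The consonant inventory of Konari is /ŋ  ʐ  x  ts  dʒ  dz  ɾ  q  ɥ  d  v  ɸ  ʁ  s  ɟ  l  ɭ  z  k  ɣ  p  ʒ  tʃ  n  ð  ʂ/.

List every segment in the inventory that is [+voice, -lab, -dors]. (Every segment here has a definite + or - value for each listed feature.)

First, the [+voice] segments are /ŋ, ʐ, dʒ, dz, ɾ, ɥ, d, v, ʁ, ɟ, l, ɭ, z, ɣ, ʒ, n, ð/.
Among these, [-labial] gives /ŋ, ʐ, dʒ, dz, ɾ, d, ʁ, ɟ, l, ɭ, z, ɣ, ʒ, n, ð/.
Intersecting with [-dorsal] leaves /ʐ, dʒ, dz, ɾ, d, l, ɭ, z, ʒ, n, ð/.

ʐ, dʒ, dz, ɾ, d, l, ɭ, z, ʒ, n, ð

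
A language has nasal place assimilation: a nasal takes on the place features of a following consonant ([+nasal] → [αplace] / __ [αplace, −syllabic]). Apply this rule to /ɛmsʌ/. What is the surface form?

In /ɛmsʌ/, the nasal /m/ precedes /s/, which is [+coronal]. The nasal assimilates in place, becoming the [+coronal] nasal /n/. The surface form is [ɛnsʌ].

[ɛnsʌ]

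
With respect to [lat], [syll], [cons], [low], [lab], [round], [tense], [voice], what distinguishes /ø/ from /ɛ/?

/ø/ (mid front rounded tense vowel) and /ɛ/ (mid front unrounded lax vowel) agree on [−lateral], [+syllabic], [−consonantal], [−low], [+voice]. They differ on [labial] (/ø/ [+], /ɛ/ [−]), [round] (/ø/ [+], /ɛ/ [−]), [tense] (/ø/ [+], /ɛ/ [−]).

[labial], [round], [tense]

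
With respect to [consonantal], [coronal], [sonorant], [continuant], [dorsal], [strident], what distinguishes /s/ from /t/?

/s/ (voiceless alveolar fricative) and /t/ (voiceless alveolar stop) agree on [+consonantal], [+coronal], [-sonorant], [-dorsal]. They differ on [continuant] (/s/ [+], /t/ [-]), [strident] (/s/ [+], /t/ [-]).

[continuant], [strident]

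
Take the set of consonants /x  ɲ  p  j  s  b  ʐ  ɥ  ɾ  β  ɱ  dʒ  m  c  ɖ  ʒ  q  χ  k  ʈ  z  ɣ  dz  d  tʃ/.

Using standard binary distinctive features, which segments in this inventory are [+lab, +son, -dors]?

ɱ, m

First, the [+labial] segments are /p, b, ɥ, β, ɱ, m/.
Then [+sonorant] gives /ɥ, ɱ, m/.
Among these, [-dorsal] leaves /ɱ, m/.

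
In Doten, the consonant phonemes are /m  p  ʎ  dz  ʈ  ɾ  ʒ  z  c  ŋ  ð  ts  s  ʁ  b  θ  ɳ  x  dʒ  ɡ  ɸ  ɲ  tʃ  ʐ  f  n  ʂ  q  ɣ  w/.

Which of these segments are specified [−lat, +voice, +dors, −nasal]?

ʁ, ɡ, ɣ, w

The [−lateral] segments are /m, p, dz, ʈ, ɾ, ʒ, z, c, ŋ, ð, ts, s, ʁ, b, θ, ɳ, x, dʒ, ɡ, ɸ, ɲ, tʃ, ʐ, f, n, ʂ, q, ɣ, w/.
Within that set, [+voice] gives /m, dz, ɾ, ʒ, z, ŋ, ð, ʁ, b, ɳ, dʒ, ɡ, ɲ, ʐ, n, ɣ, w/.
Then [+dorsal] gives /ŋ, ʁ, ɡ, ɲ, ɣ, w/.
Within that set, [−nasal] leaves /ʁ, ɡ, ɣ, w/.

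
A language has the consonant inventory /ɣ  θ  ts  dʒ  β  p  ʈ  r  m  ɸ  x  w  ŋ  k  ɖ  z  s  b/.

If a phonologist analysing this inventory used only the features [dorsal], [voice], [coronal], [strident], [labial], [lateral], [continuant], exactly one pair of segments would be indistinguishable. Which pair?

On the given features, /b/ and /m/ have an identical profile: [−dorsal], [+voice], [−coronal], [−strident], [+labial], [−lateral], [−continuant]. No other two segments in the inventory coincide on all 7 features. (They do differ in [sonorant] and [nasal], which are not among the given features.)

b, m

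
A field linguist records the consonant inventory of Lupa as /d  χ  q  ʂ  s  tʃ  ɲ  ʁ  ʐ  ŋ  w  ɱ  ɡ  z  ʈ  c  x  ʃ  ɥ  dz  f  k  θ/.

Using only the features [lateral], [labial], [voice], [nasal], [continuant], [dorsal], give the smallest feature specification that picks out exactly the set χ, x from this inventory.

Every target segment is [−voice], [+continuant], [+dorsal]; each remaining inventory member fails at least one of these. Each conjunct is needed — [+continuant, +dorsal] alone would also admit /ʁ, w, ɥ/; [−voice, +dorsal] alone would also admit /q, c, k/; [−voice, +continuant] alone would also admit /ʂ, s, ʃ, f, …/ — and no other combination of two listed features has exactly this extension, so three is the minimum.

[−voice, +continuant, +dorsal]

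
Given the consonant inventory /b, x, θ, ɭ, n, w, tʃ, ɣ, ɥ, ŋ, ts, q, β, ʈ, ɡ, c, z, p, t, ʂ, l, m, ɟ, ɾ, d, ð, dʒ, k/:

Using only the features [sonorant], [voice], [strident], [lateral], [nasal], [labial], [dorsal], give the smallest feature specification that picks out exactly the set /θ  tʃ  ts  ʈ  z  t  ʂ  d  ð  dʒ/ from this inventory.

[−sonorant, −labial, −dorsal]

Every target segment is [−sonorant], [−labial], [−dorsal]; each remaining inventory member fails at least one of these. Each conjunct is needed — [−labial, −dorsal] alone would also admit /ɭ, n, l, ɾ/; [−sonorant, −dorsal] alone would also admit /b, β, p/; [−sonorant, −labial] alone would also admit /x, ɣ, q, ɡ, …/ — and no other combination of two listed features has exactly this extension, so three is the minimum.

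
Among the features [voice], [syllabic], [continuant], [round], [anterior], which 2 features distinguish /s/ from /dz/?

/s/ is the voiceless alveolar fricative and /dz/ is the voiced alveolar affricate. Both are [-syllabic], [-round], [+anterior]. /s/ is [-voice] while /dz/ is [+voice]; /s/ is [+continuant] while /dz/ is [-continuant], so the distinguishing features are [voice], [continuant].

[voice], [continuant]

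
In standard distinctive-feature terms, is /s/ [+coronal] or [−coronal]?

[+coronal]

As the voiceless alveolar fricative, /s/ is [+coronal].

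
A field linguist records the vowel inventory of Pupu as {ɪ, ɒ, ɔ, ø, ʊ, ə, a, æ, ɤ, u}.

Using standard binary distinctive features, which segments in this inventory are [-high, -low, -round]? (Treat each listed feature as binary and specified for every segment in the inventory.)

Eliminate segments failing any feature: /ɪ, ʊ, u/ are [+high]; /ɒ, a, æ/ are [+low]; /ɔ, ø/ are [+round]. The remaining /ə, ɤ/ satisfy [-high], [-low], [-round].

ə, ɤ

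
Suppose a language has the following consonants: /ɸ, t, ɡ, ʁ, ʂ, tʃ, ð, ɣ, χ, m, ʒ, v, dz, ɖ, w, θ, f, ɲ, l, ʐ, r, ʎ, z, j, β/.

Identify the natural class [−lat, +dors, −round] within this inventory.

Eliminate segments failing any feature: /ɸ, t, ʂ, tʃ, ð, m, ʒ, v, dz, ɖ, θ, f, ʐ, r, z, β/ are [−dorsal]; /w/ is [+round]; /l, ʎ/ are [+lateral]. The remaining /ɡ, ʁ, ɣ, χ, ɲ, j/ satisfy [−lateral], [+dorsal], [−round].

ɡ, ʁ, ɣ, χ, ɲ, j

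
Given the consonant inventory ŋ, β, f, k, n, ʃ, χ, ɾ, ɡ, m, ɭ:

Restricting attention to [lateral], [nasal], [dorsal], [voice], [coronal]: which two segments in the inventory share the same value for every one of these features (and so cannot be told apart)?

On the given features, /χ/ and /k/ have an identical profile: [−lateral], [−nasal], [+dorsal], [−voice], [−coronal]. No other two segments in the inventory coincide on all 5 features. (They do differ in [continuant] and [high], which are not among the given features.)

χ, k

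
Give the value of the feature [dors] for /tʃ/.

/tʃ/ is the voiceless postalveolar affricate. The feature [dorsal] marks segments articulated with the tongue body; /tʃ/ lacks this property, so it is [−dorsal].

[−dorsal]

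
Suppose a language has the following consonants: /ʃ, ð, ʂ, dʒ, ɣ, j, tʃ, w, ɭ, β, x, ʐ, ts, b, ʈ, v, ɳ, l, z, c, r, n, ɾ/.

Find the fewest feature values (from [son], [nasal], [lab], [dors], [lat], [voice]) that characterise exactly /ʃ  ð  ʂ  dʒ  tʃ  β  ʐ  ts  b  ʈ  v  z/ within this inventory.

[-son, -dors]

Every target segment is [-sonorant], [-dorsal]; each remaining inventory member fails at least one of these. Each conjunct is needed — [-dorsal] alone would also admit /ɭ, ɳ, l, r, …/; [-sonorant] alone would also admit /ɣ, x, c/ — and no other single listed feature has exactly this extension, so two is the minimum.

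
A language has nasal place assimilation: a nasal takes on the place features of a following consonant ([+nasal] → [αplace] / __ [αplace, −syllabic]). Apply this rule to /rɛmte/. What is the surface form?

[rɛnte]

The only nasal preceding a consonant is /m/ before /t/. /t/ is [+coronal], so /m/ → /n/, giving [rɛnte].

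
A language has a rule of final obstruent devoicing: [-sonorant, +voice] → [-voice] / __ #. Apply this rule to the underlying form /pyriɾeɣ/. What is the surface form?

[pyriɾex]

The only segment in the rule's environment that also matches [-sonorant, +voice] is /ɣ/. Applying [-voice] turns the voiced velar fricative into /x/ (voiceless velar fricative), giving [pyriɾex].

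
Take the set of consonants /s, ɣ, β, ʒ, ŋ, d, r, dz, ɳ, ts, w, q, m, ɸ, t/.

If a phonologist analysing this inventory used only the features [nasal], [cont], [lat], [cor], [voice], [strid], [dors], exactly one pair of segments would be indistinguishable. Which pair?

/ɣ/ (voiced velar fricative) and /w/ (labial-velar glide) are both [−nasal], [+continuant], [−lateral], [−coronal], [+voice], [−strident], [+dorsal], so none of the listed features separates them. (They do differ in [sonorant], [labial] and [round], which are not among the given features.) Every other pair in the inventory differs on at least one listed feature.

ɣ, w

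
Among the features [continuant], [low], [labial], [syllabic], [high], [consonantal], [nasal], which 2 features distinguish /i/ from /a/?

[high], [low]

/i/ (high front unrounded tense vowel) and /a/ (low unrounded vowel) agree on [+continuant], [−labial], [+syllabic], [−consonantal], [−nasal]. They differ on [high] (/i/ [+], /a/ [−]), [low] (/i/ [−], /a/ [+]).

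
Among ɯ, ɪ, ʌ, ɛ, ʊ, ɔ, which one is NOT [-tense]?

/ʊ, ʌ, ɛ, ɪ, ɔ/ are all [-tense]; /ɯ/ (high back unrounded vowel) is [+tense].

ɯ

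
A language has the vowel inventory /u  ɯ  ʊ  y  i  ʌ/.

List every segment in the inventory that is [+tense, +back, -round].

ɯ

Checking each segment against [+tense], [+back], [-round]: /ɯ/ (high back unrounded vowel) satisfies every feature; every other segment in the inventory fails at least one.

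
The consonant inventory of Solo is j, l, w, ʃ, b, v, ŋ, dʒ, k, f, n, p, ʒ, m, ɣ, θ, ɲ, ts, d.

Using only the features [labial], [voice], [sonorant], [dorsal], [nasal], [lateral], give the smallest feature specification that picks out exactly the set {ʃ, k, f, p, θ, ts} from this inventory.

/ʃ, k, f, p, θ, ts/ are exactly the [−voice] segments in the inventory, so a single feature suffices.

[−voice]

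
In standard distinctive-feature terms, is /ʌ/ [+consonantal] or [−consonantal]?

[−consonantal]

/ʌ/ is the mid back unrounded lax vowel, hence [−consonantal].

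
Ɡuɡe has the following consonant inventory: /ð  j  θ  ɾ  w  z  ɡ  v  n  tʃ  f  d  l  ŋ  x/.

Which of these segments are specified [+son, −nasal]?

j, ɾ, w, l

Checking each segment against [+sonorant], [−nasal]: /j/ (palatal glide), /ɾ/ (alveolar tap), /w/ (labial-velar glide), /l/ (alveolar lateral approximant) satisfy every feature; every other segment in the inventory fails at least one.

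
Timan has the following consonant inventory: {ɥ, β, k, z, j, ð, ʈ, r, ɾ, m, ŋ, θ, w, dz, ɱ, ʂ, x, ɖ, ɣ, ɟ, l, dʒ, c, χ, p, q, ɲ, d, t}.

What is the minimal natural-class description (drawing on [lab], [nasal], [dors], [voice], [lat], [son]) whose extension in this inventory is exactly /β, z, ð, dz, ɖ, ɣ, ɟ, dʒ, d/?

Every target segment is [−sonorant], [+voice]; each remaining inventory member fails at least one of these. Each conjunct is needed — [+voice] alone would also admit /ɥ, j, r, ɾ, …/; [−sonorant] alone would also admit /k, ʈ, θ, ʂ, …/ — and no other single listed feature has exactly this extension, so two is the minimum.

[−son, +voice]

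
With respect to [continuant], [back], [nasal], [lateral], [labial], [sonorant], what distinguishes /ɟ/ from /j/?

[sonorant], [continuant]

The two segments share [-back], [-nasal], [-lateral], [-labial]. The only features from the list on which they differ: /ɟ/ is [-sonorant] while /j/ is [+sonorant]; /ɟ/ is [-continuant] while /j/ is [+continuant].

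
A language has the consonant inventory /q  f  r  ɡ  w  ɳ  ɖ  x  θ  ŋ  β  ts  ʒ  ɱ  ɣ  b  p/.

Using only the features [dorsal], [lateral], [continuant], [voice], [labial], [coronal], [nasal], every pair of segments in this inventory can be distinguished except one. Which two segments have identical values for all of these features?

/r/ (alveolar trill) and /ʒ/ (voiced postalveolar fricative) are both [−dorsal], [−lateral], [+continuant], [+voice], [−labial], [+coronal], [−nasal], so none of the listed features separates them. (They do differ in [sonorant], [strident] and [anterior], which are not among the given features.) Every other pair in the inventory differs on at least one listed feature.

r, ʒ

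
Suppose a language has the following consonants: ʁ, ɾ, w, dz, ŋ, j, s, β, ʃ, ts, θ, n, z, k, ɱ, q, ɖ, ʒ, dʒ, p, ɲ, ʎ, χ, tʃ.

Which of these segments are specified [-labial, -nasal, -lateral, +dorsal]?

ʁ, j, k, q, χ

Eliminate segments failing any feature: /ɾ, dz, s, ʃ, ts, θ, z, ɖ, ʒ, dʒ, tʃ/ are [-dorsal]; /w, β, ɱ, p/ are [+labial]; /ŋ, n, ɲ/ are [+nasal]; /ʎ/ is [+lateral]. The remaining /ʁ, j, k, q, χ/ satisfy [-labial], [-nasal], [-lateral], [+dorsal].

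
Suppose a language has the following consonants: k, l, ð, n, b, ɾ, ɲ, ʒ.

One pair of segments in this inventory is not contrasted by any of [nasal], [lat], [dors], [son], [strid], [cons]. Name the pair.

ð, b

Both /ð/ and /b/ are [−nasal], [−lateral], [−dorsal], [−sonorant], [−strident], [+consonantal]. Since the list omits [continuant], [labial] and [coronal] — which do distinguish the voiced dental fricative from the voiced bilabial stop — this pair collapses; all other pairs remain distinct.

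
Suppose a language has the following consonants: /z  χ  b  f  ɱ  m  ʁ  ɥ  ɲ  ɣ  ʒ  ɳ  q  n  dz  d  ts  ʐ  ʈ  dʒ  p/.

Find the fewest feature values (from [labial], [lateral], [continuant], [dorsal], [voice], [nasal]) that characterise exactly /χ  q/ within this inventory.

The class [-voice], [+dorsal] has exactly /χ, q/ as its extension in this inventory. No smaller conjunction from the listed features achieves this: [+dorsal] alone would also admit /ʁ, ɥ, ɲ, ɣ/; [-voice] alone would also admit /f, ts, ʈ, p/; and checking the remaining single features turns up none with this extension.

[-voice, +dorsal]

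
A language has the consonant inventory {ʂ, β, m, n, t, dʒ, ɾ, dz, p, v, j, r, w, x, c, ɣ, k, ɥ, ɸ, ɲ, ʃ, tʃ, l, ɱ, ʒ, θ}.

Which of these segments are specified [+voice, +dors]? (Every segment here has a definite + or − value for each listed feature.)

Eliminate segments failing any feature: /ʂ, t, p, x, c, k, ɸ, ʃ, tʃ, θ/ are [−voice]; /β, m, n, dʒ, ɾ, dz, v, r, l, ɱ, ʒ/ are [−dorsal]. The remaining /j, w, ɣ, ɥ, ɲ/ satisfy [+voice], [+dorsal].

j, w, ɣ, ɥ, ɲ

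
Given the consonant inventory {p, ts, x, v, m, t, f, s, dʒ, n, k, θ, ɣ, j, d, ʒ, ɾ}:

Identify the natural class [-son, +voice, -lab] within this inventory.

Among the inventory, the [-sonorant] segments are /p, ts, x, v, t, f, s, dʒ, k, θ, ɣ, d, ʒ/.
Within that set, [+voice] gives /v, dʒ, ɣ, d, ʒ/.
Of those, [-labial] leaves /dʒ, ɣ, d, ʒ/.

dʒ, ɣ, d, ʒ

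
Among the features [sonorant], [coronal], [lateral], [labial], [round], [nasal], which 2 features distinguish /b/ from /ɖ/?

[labial], [coronal]

/b/ (voiced bilabial stop) and /ɖ/ (voiced retroflex stop) agree on [-sonorant], [-lateral], [-round], [-nasal]. They differ on [labial] (/b/ [+], /ɖ/ [-]), [coronal] (/b/ [-], /ɖ/ [+]).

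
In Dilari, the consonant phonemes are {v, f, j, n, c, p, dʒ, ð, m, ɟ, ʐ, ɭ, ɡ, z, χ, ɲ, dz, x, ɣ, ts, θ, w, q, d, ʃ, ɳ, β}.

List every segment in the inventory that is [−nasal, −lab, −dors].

Among the inventory, the [−nasal] segments are /v, f, j, c, p, dʒ, ð, ɟ, ʐ, ɭ, ɡ, z, χ, dz, x, ɣ, ts, θ, w, q, d, ʃ, β/.
Intersecting with [−labial] gives /j, c, dʒ, ð, ɟ, ʐ, ɭ, ɡ, z, χ, dz, x, ɣ, ts, θ, q, d, ʃ/.
Among these, [−dorsal] leaves /dʒ, ð, ʐ, ɭ, z, dz, ts, θ, d, ʃ/.

dʒ, ð, ʐ, ɭ, z, dz, ts, θ, d, ʃ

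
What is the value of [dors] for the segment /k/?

[+dorsal]

/k/ is the voiceless velar stop. The feature [dorsal] marks segments articulated with the tongue body; /k/ has this property, so it is [+dorsal].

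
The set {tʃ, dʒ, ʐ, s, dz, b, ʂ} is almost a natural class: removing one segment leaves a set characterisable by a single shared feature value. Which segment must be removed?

[strident] (equivalently [labial], [coronal]) groups all but one: /ʂ, tʃ, dʒ, dz, s, ʐ/ share [+strident] while /b/ (voiced bilabial stop) alone is [−strident]. Removing any other segment would not leave a single-feature class that excludes it.

b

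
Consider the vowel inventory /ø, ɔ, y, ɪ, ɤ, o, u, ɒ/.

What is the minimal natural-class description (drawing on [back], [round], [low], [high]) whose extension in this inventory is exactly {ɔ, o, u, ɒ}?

[+back, +round]

The class [+back], [+round] has exactly /ɔ, o, u, ɒ/ as its extension in this inventory. No smaller conjunction from the listed features achieves this: [+round] alone would also admit /ø, y/; [+back] alone would also admit /ɤ/; and checking the remaining single features turns up none with this extension.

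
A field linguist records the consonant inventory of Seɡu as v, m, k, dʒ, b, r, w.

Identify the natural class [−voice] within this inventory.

k

The feature [voice] marks segments produced with vocal-fold vibration. In this inventory /k/ lacks that property, so it is [−voice]; /v, m, dʒ, b, r, w/ are [+voice].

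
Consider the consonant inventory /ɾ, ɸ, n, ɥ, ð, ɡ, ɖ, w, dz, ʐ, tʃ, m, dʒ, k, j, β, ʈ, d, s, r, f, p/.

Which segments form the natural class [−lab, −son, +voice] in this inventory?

ð, ɡ, ɖ, dz, ʐ, dʒ, d

Eliminate segments failing any feature: /ɾ, n, j, r/ are [+sonorant]; /ɸ, ɥ, w, m, β, f, p/ are [+labial]; /tʃ, k, ʈ, s/ are [−voice]. The remaining /ð, ɡ, ɖ, dz, ʐ, dʒ, d/ satisfy [−labial], [−sonorant], [+voice].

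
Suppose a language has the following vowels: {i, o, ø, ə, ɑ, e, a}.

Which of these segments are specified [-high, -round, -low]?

Checking each segment against [-high], [-round], [-low]: /ə/ (mid central vowel (schwa)), /e/ (mid front unrounded tense vowel) satisfy every feature; every other segment in the inventory fails at least one.

ə, e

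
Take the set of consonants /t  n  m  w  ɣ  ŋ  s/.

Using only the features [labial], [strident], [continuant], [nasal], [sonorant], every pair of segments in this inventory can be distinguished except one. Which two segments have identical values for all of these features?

ŋ, n

Both /ŋ/ and /n/ are [−labial], [−strident], [−continuant], [+nasal], [+sonorant]. Since the list omits [coronal] and [dorsal] — which do distinguish the velar nasal from the alveolar nasal — this pair collapses; all other pairs remain distinct.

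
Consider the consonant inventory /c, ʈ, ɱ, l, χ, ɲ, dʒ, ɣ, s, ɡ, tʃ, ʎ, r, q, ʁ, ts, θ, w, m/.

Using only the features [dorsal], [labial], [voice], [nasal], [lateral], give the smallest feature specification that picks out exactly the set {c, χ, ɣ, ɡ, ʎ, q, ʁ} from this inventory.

The class [−nasal], [−labial], [+dorsal] has exactly /c, χ, ɣ, ɡ, ʎ, q, ʁ/ as its extension in this inventory. No smaller conjunction from the listed features achieves this: [−labial, +dorsal] alone would also admit /ɲ/; [−nasal, +dorsal] alone would also admit /w/; [−nasal, −labial] alone would also admit /ʈ, l, dʒ, s, …/; and checking the remaining two-feature bundles turns up none with this extension.

[−nasal, −labial, +dorsal]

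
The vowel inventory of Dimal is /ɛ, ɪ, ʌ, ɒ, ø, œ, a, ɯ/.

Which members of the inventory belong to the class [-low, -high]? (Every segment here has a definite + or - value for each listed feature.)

Checking each segment against [-low], [-high]: /ɛ/ (mid front unrounded lax vowel), /ʌ/ (mid back unrounded lax vowel), /ø/ (mid front rounded tense vowel), /œ/ (mid front rounded lax vowel) satisfy every feature; every other segment in the inventory fails at least one.

ɛ, ʌ, ø, œ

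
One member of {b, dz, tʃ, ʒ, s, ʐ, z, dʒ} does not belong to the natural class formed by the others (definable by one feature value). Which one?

/s, dʒ, z, dz, ʒ, tʃ, ʐ/ are all [+strident], but /b/ (voiced bilabial stop) is [−strident]. No other single segment can be removed to leave a set sharing one feature value that the removed segment lacks, so /b/ is the odd one out.

b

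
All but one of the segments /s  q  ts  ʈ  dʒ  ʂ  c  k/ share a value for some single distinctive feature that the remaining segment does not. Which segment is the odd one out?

dʒ

/ʂ, s, k, q, ʈ, ts, c/ are all [−voice], but /dʒ/ (voiced postalveolar affricate) is [+voice]. No other single segment can be removed to leave a set sharing one feature value that the removed segment lacks, so /dʒ/ is the odd one out.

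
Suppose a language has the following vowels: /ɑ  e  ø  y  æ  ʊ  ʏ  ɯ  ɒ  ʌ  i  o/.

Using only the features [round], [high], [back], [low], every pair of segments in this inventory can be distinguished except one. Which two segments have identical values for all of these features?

ʏ, y

Both /ʏ/ and /y/ are [+round], [+high], [−back], [−low]. Since the list omits [tense] — which does distinguish the high front rounded lax vowel from the high front rounded tense vowel — this pair collapses; all other pairs remain distinct.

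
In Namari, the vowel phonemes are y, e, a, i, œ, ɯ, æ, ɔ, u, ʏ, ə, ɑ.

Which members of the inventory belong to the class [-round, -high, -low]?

Eliminate segments failing any feature: /y, œ, ɔ, u, ʏ/ are [+round]; /a, æ, ɑ/ are [+low]; /i, ɯ/ are [+high]. The remaining /e, ə/ satisfy [-round], [-high], [-low].

e, ə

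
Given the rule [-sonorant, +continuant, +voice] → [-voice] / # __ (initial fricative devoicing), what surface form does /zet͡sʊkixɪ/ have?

[set͡sʊkixɪ]

/z/ satisfies [-sonorant, +continuant, +voice] and sits in # __. The [-voice] counterpart of the voiced alveolar fricative is /s/. Other segments in /zet͡sʊkixɪ/ either fail the structural description or are not in the environment, so the surface form is [set͡sʊkixɪ].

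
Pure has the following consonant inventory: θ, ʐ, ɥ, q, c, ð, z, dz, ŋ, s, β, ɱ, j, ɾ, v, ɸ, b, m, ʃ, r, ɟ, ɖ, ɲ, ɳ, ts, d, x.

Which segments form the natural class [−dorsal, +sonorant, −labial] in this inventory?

Eliminate segments failing any feature: /θ, ʐ, ð, z, dz, s, β, v, ɸ, b, ʃ, ɖ, ts, d/ are [−sonorant]; /ɥ, q, c, ŋ, j, ɟ, ɲ, x/ are [+dorsal]; /ɱ, m/ are [+labial]. The remaining /ɾ, r, ɳ/ satisfy [−dorsal], [+sonorant], [−labial].

ɾ, r, ɳ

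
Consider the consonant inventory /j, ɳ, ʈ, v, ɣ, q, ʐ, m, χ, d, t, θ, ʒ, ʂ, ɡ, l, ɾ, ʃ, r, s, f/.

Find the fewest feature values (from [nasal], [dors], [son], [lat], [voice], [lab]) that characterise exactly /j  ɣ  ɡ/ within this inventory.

[+voice, +dors]

/j, ɣ, ɡ/ are all [+voice], [+dorsal], and no other segment in the inventory matches both values. Dropping any one of them over-generates: [+dorsal] alone would also admit /q, χ/; [+voice] alone would also admit /ɳ, v, ʐ, m, …/. No other single listed feature picks out exactly this set either, so fewer than two features will not do.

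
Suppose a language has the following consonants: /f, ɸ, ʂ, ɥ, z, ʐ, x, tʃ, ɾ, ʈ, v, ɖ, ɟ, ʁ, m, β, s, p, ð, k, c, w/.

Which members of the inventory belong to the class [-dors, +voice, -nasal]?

Checking each segment against [-dorsal], [+voice], [-nasal]: /z/ (voiced alveolar fricative), /ʐ/ (voiced retroflex fricative), /ɾ/ (alveolar tap), /v/ (voiced labiodental fricative), /ɖ/ (voiced retroflex stop), /β/ (voiced bilabial fricative), among others, satisfy every feature; every other segment in the inventory fails at least one.

z, ʐ, ɾ, v, ɖ, β, ð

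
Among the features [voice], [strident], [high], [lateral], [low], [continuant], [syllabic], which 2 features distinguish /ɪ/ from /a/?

/ɪ/ is the high front unrounded lax vowel and /a/ is the low unrounded vowel. Both are [+voice], [-strident], [-lateral], [+continuant], [+syllabic]. /ɪ/ is [+high] while /a/ is [-high]; /ɪ/ is [-low] while /a/ is [+low], so the distinguishing features are [high], [low].

[high], [low]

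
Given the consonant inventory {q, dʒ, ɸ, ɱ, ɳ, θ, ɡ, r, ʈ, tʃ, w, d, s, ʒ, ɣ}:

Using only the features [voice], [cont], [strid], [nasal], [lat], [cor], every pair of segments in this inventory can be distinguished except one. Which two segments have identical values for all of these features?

Both /w/ and /ɣ/ are [+voice], [+continuant], [−strident], [−nasal], [−lateral], [−coronal]. Since the list omits [sonorant], [labial] and [round] — which do distinguish the labial-velar glide from the voiced velar fricative — this pair collapses; all other pairs remain distinct.

w, ɣ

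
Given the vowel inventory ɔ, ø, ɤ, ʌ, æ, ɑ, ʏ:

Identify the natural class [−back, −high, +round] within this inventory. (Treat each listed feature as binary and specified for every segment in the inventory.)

ø

Checking each segment against [−back], [−high], [+round]: /ø/ (mid front rounded tense vowel) satisfies every feature; every other segment in the inventory fails at least one.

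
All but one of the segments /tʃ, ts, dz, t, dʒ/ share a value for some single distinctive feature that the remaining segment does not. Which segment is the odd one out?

t

The remaining segments after removing /t/ share [+delayed release]; /t/ (voiceless alveolar stop) is [−delayed release]. For every other candidate removal, the leftover set fails to share any single feature value that the removed segment lacks.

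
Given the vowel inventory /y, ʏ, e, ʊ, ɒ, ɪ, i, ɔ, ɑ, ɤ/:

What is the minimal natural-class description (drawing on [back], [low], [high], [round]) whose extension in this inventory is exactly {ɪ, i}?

Every target segment is [+high], [−round]; each remaining inventory member fails at least one of these. Each conjunct is needed — [−round] alone would also admit /e, ɑ, ɤ/; [+high] alone would also admit /y, ʏ, ʊ/ — and no other single listed feature has exactly this extension, so two is the minimum.

[+high, −round]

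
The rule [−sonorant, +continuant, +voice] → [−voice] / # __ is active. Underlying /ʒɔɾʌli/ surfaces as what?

Only the initial segment /ʒ/ is both word-initial and matches the structural description. It is a voiced postalveolar fricative, so [−sonorant, +continuant, +voice] holds; changing it to [−voice] with all other features held fixed yields /ʃ/ (voiceless postalveolar fricative). No other segment meets both the structural description and the environment, so the output is [ʃɔɾʌli].

[ʃɔɾʌli]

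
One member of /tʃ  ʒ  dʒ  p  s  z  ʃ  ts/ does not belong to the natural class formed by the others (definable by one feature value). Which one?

p

/ʒ, ts, z, ʃ, s, tʃ, dʒ/ are all [+strident], but /p/ (voiceless bilabial stop) is [−strident]. No other single segment can be removed to leave a set sharing one feature value that the removed segment lacks, so /p/ is the odd one out.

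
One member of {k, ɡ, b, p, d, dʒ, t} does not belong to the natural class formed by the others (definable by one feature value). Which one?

/k, d, t, b, p, ɡ/ are all [−delayed release], but /dʒ/ (voiced postalveolar affricate) is [+delayed release]. No other single segment can be removed to leave a set sharing one feature value that the removed segment lacks, so /dʒ/ is the odd one out.

dʒ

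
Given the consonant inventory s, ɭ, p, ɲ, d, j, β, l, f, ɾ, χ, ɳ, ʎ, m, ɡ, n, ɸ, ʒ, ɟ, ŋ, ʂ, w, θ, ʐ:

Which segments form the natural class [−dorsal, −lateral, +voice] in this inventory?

d, β, ɾ, ɳ, m, n, ʒ, ʐ

Eliminate segments failing any feature: /s, p, f, ɸ, ʂ, θ/ are [−voice]; /ɭ, l/ are [+lateral]; /ɲ, j, χ, ʎ, ɡ, ɟ, ŋ, w/ are [+dorsal]. The remaining /d, β, ɾ, ɳ, m, n, ʒ, ʐ/ satisfy [−dorsal], [−lateral], [+voice].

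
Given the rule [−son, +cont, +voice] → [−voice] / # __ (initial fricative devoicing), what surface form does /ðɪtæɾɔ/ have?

[θɪtæɾɔ]

/ð/ satisfies [−son, +cont, +voice] and sits in # __. The [−voice] counterpart of the voiced dental fricative is /θ/. Other segments in /ðɪtæɾɔ/ either fail the structural description or are not in the environment, so the surface form is [θɪtæɾɔ].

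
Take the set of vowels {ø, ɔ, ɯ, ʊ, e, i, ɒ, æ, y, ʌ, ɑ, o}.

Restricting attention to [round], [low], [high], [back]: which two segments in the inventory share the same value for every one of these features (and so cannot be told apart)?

Both /ɔ/ and /o/ are [+round], [−low], [−high], [+back]. Since the list omits [tense] — which does distinguish the mid back rounded lax vowel from the mid back rounded tense vowel — this pair collapses; all other pairs remain distinct.

ɔ, o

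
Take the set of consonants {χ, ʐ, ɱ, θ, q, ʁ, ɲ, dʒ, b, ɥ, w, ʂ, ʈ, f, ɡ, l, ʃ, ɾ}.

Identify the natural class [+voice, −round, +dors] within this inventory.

Checking each segment against [+voice], [−round], [+dorsal]: /ʁ/ (voiced uvular fricative), /ɲ/ (palatal nasal), /ɡ/ (voiced velar stop) satisfy every feature; every other segment in the inventory fails at least one.

ʁ, ɲ, ɡ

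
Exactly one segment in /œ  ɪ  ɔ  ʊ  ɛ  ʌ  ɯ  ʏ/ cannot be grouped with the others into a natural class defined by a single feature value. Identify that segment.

ɯ

/ʌ, ɪ, ʏ, ɔ, ɛ, ʊ, œ/ are all [−tense], but /ɯ/ (high back unrounded vowel) is [+tense]. No other single segment can be removed to leave a set sharing one feature value that the removed segment lacks, so /ɯ/ is the odd one out.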